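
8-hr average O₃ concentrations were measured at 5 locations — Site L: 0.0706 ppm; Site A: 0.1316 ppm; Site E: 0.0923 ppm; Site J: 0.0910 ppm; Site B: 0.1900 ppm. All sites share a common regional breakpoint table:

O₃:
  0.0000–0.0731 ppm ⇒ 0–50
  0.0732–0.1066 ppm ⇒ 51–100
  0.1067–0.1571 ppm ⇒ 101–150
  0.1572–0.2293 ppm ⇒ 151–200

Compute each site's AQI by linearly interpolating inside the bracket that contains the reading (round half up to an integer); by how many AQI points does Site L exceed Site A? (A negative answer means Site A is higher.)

-77

Site L: 0.0706 lies in 0.0000–0.0731, so I_lo=0, I_hi=50, C_lo=0.0000, C_hi=0.0731.
(50−0)/(0.0731−0.0000) × (0.0706−0.0000) + 0 = 50/0.0731 × 0.0706 + 0 ≈ 48.29 → 48.
Site A: row 0.1067–0.1571 (AQI 101–150). (150−101)·(0.1316−0.1067)/(0.1571−0.1067) + 101 = 49·0.0249/0.0504 + 101 ≈ 125.21 → 125.
Site E: 0.0923 ∈ [0.0732, 0.1066] ↔ index [51, 100].
51 + (0.0923−0.0732)·(100−51)/(0.1066−0.0732) = 51 + 0.0191·49/0.0334 ≈ 79.02, so AQI = 79.
Site J 0.0910: bracket 0.0732–0.1066 → index 51–100; slope 49/0.0334, offset 0.0178.
AQI = 51 + 49/0.0334·0.0178 ≈ 77.11 ⇒ 77.
Site B 0.1900: bracket 0.1572–0.2293 → index 151–200; slope 49/0.0721, offset 0.0328.
AQI = 151 + 49/0.0721·0.0328 ≈ 173.29 ⇒ 173.
AQIs: Site L=48, Site A=125, Site E=79, Site J=77, Site B=173. Site L (48) − Site A (125) = -77.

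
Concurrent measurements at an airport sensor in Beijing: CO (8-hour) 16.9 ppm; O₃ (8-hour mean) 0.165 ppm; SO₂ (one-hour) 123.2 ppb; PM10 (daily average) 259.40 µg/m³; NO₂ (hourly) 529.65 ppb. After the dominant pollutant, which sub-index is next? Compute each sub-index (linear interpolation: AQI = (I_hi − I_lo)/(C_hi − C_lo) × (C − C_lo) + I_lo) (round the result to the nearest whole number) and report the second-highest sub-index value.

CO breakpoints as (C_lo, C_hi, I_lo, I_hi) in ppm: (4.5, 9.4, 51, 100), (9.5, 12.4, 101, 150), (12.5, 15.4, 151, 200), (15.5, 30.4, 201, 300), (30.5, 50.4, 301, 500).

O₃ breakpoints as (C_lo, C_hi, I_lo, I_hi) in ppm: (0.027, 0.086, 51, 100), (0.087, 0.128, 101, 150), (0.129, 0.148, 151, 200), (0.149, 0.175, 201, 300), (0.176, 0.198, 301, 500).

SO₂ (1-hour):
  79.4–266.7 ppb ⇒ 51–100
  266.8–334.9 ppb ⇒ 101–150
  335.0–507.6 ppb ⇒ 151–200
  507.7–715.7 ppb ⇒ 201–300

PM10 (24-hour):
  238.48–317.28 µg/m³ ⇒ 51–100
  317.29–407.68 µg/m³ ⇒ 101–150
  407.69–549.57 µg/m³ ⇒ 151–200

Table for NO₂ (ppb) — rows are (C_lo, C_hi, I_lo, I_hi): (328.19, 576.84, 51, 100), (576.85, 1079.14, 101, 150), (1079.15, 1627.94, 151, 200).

CO: 16.9 ∈ [15.5, 30.4] ↔ index [201, 300].
201 + (16.9−15.5)·(300−201)/(30.4−15.5) = 201 + 1.4·99/14.9 ≈ 210.30, so AQI = 210.
O₃: 0.165 ∈ [0.149, 0.175] ↔ index [201, 300].
201 + (0.165−0.149)·(300−201)/(0.175−0.149) = 201 + 0.016·99/0.026 ≈ 261.92, so AQI = 262.
SO₂: row 79.4–266.7 (AQI 51–100). (100−51)·(123.2−79.4)/(266.7−79.4) + 51 = 49·43.8/187.3 + 51 ≈ 62.46 → 62.
PM10: 259.40 lies in 238.48–317.28, so I_lo=51, I_hi=100, C_lo=238.48, C_hi=317.28.
(100−51)/(317.28−238.48) × (259.40−238.48) + 51 = 49/78.80 × 20.92 + 51 ≈ 64.01 → 64.
NO₂: 529.65 lies in 328.19–576.84, so I_lo=51, I_hi=100, C_lo=328.19, C_hi=576.84.
(100−51)/(576.84−328.19) × (529.65−328.19) + 51 = 49/248.65 × 201.46 + 51 ≈ 90.70 → 91.
Sub-indices: CO→210, O₃→262, SO₂→62, PM10→64, NO₂→91. Ranked high→low: 262, 210, 91, 64, 62. Second-highest sub-index = 210.

210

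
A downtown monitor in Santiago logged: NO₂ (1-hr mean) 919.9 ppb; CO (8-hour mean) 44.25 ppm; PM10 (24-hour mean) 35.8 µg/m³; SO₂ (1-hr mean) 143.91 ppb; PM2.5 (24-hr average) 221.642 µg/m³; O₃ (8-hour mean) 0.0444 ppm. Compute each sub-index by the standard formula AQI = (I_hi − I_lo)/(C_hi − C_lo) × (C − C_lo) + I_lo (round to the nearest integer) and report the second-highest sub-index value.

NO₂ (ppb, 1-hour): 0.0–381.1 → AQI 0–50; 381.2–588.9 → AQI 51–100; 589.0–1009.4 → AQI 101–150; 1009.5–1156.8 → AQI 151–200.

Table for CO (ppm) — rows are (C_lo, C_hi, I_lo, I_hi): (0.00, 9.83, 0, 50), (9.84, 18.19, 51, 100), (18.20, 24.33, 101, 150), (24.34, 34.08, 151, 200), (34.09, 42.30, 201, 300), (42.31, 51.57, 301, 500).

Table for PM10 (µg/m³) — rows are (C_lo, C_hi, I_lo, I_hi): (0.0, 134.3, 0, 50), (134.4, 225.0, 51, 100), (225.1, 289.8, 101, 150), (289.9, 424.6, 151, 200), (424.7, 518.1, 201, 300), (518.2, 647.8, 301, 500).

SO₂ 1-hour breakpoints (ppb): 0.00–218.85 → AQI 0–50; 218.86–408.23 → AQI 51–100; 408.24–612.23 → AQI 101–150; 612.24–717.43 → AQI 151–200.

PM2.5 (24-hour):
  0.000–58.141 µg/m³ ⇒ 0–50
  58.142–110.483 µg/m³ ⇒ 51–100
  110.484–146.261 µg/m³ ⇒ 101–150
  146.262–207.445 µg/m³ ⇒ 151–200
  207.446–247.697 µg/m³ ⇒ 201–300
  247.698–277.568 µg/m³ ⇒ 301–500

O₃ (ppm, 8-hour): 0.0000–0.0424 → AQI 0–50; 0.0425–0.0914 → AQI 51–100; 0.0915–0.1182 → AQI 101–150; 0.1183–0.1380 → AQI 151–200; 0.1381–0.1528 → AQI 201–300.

236

NO₂ 919.9: bracket 589.0–1009.4 → index 101–150; slope 49/420.4, offset 330.9.
AQI = 101 + 49/420.4·330.9 ≈ 139.57 ⇒ 140.
CO: 44.25 ∈ [42.31, 51.57] ↔ index [301, 500].
301 + (44.25−42.31)·(500−301)/(51.57−42.31) = 301 + 1.94·199/9.26 ≈ 342.69, so AQI = 343.
PM10: 35.8 lies in 0.0–134.3, so I_lo=0, I_hi=50, C_lo=0.0, C_hi=134.3.
(50−0)/(134.3−0.0) × (35.8−0.0) + 0 = 50/134.3 × 35.8 + 0 ≈ 13.33 → 13.
SO₂: row 0.00–218.85 (AQI 0–50). (50−0)·(143.91−0.00)/(218.85−0.00) + 0 = 50·143.91/218.85 + 0 ≈ 32.88 → 33.
PM2.5 221.642: bracket 207.446–247.697 → index 201–300; slope 99/40.251, offset 14.196.
AQI = 201 + 99/40.251·14.196 ≈ 235.92 ⇒ 236.
O₃: row 0.0425–0.0914 (AQI 51–100). (100−51)·(0.0444−0.0425)/(0.0914−0.0425) + 51 = 49·0.0019/0.0489 + 51 ≈ 52.90 → 53.
Sub-indices: NO₂→140, CO→343, PM10→13, SO₂→33, PM2.5→236, O₃→53. Ranked high→low: 343, 236, 140, 53, 33, 13. Second-highest sub-index = 236.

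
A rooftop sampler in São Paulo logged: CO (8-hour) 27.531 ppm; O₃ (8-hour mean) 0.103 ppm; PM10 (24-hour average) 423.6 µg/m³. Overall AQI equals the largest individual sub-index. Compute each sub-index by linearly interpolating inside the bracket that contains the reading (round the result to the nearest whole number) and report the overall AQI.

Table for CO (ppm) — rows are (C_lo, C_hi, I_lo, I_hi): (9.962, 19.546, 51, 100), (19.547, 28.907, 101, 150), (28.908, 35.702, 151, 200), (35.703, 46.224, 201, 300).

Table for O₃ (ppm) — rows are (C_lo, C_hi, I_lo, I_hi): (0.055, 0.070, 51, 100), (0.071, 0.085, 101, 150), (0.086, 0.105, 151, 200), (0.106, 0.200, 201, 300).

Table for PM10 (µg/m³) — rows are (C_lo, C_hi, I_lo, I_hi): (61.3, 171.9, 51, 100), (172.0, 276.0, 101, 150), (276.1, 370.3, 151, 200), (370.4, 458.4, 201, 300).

CO: 27.531 ∈ [19.547, 28.907] ↔ index [101, 150].
101 + (27.531−19.547)·(150−101)/(28.907−19.547) = 101 + 7.984·49/9.360 ≈ 142.80, so AQI = 143.
O₃ 0.103: bracket 0.086–0.105 → index 151–200; slope 49/0.019, offset 0.017.
AQI = 151 + 49/0.019·0.017 ≈ 194.84 ⇒ 195.
PM10: 423.6 ∈ [370.4, 458.4] ↔ index [201, 300].
201 + (423.6−370.4)·(300−201)/(458.4−370.4) = 201 + 53.2·99/88.0 ≈ 260.85, so AQI = 261.
Sub-indices: CO→143, O₃→195, PM10→261. Overall AQI = max = 261; dominant pollutant is PM10.

261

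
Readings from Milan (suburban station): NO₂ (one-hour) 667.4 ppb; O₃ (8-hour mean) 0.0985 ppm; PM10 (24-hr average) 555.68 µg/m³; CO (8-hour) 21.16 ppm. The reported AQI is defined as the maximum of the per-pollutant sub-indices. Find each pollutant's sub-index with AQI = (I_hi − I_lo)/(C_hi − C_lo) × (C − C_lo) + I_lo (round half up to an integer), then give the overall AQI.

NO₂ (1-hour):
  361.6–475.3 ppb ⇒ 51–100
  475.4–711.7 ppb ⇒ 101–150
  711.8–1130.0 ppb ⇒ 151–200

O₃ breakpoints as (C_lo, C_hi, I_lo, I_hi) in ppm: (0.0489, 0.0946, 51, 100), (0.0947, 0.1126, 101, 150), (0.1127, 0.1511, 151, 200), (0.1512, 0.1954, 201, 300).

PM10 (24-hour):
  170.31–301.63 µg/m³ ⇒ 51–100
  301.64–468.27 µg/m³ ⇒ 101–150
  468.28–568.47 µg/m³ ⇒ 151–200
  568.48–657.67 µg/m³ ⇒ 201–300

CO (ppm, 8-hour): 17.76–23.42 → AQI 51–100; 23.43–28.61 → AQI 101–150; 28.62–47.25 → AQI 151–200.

194

NO₂: 667.4 lies in 475.4–711.7, so I_lo=101, I_hi=150, C_lo=475.4, C_hi=711.7.
(150−101)/(711.7−475.4) × (667.4−475.4) + 101 = 49/236.3 × 192.0 + 101 ≈ 140.81 → 141.
O₃: 0.0985 lies in 0.0947–0.1126, so I_lo=101, I_hi=150, C_lo=0.0947, C_hi=0.1126.
(150−101)/(0.1126−0.0947) × (0.0985−0.0947) + 101 = 49/0.0179 × 0.0038 + 101 ≈ 111.40 → 111.
PM10: 555.68 lies in 468.28–568.47, so I_lo=151, I_hi=200, C_lo=468.28, C_hi=568.47.
(200−151)/(568.47−468.28) × (555.68−468.28) + 151 = 49/100.19 × 87.40 + 151 ≈ 193.74 → 194.
CO 21.16: bracket 17.76–23.42 → index 51–100; slope 49/5.66, offset 3.40.
AQI = 51 + 49/5.66·3.40 ≈ 80.43 ⇒ 80.
Sub-indices: NO₂→141, O₃→111, PM10→194, CO→80. Overall AQI = max = 194; dominant pollutant is PM10.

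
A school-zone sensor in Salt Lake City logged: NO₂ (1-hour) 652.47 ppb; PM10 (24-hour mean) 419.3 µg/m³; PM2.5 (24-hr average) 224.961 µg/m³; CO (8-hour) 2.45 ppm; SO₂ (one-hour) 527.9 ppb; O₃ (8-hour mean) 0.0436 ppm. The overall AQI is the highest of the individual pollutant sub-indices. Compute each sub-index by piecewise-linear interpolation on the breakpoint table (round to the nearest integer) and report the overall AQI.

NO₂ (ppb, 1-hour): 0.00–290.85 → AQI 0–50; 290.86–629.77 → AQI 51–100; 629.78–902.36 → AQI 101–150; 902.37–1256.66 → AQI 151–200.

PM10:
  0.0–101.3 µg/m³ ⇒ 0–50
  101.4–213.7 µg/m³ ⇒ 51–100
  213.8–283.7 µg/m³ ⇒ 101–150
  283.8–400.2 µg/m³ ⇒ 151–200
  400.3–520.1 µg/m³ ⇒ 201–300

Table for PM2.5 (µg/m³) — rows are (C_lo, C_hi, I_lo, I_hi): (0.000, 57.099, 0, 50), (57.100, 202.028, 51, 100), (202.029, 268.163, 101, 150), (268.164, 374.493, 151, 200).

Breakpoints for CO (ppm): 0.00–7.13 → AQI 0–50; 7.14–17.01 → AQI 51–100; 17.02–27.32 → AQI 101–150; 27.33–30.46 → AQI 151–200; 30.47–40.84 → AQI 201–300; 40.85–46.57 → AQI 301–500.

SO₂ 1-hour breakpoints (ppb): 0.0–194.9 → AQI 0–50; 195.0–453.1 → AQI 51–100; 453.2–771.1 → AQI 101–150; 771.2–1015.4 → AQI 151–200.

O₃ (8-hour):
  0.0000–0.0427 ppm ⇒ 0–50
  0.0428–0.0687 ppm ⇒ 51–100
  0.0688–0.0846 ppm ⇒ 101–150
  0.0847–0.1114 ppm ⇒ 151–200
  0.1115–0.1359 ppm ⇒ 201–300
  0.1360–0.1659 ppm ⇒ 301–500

217

NO₂: 652.47 ∈ [629.78, 902.36] ↔ index [101, 150].
101 + (652.47−629.78)·(150−101)/(902.36−629.78) = 101 + 22.69·49/272.58 ≈ 105.08, so AQI = 105.
PM10: 419.3 ∈ [400.3, 520.1] ↔ index [201, 300].
201 + (419.3−400.3)·(300−201)/(520.1−400.3) = 201 + 19.0·99/119.8 ≈ 216.70, so AQI = 217.
PM2.5: row 202.029–268.163 (AQI 101–150). (150−101)·(224.961−202.029)/(268.163−202.029) + 101 = 49·22.932/66.134 + 101 ≈ 117.99 → 118.
CO: row 0.00–7.13 (AQI 0–50). (50−0)·(2.45−0.00)/(7.13−0.00) + 0 = 50·2.45/7.13 + 0 ≈ 17.18 → 17.
SO₂ 527.9: bracket 453.2–771.1 → index 101–150; slope 49/317.9, offset 74.7.
AQI = 101 + 49/317.9·74.7 ≈ 112.51 ⇒ 113.
O₃: 0.0436 ∈ [0.0428, 0.0687] ↔ index [51, 100].
51 + (0.0436−0.0428)·(100−51)/(0.0687−0.0428) = 51 + 0.0008·49/0.0259 ≈ 52.51, so AQI = 53.
Sub-indices: NO₂→105, PM10→217, PM2.5→118, CO→17, SO₂→113, O₃→53. Overall AQI = max = 217; dominant pollutant is PM10.
AQI 217: Very Unhealthy.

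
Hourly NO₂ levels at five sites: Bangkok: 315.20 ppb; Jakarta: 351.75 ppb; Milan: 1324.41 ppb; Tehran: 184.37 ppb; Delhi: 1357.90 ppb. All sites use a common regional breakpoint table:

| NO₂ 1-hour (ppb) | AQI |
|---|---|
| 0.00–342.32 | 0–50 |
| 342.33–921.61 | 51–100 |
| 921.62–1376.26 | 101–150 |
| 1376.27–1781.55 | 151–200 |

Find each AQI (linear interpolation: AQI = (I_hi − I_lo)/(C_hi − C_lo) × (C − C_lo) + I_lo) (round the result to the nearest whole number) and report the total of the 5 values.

Bangkok 315.20: bracket 0.00–342.32 → index 0–50; slope 50/342.32, offset 315.20.
AQI = 0 + 50/342.32·315.20 ≈ 46.04 ⇒ 46.
Jakarta: 351.75 lies in 342.33–921.61, so I_lo=51, I_hi=100, C_lo=342.33, C_hi=921.61.
(100−51)/(921.61−342.33) × (351.75−342.33) + 51 = 49/579.28 × 9.42 + 51 ≈ 51.80 → 52.
Milan: 1324.41 ∈ [921.62, 1376.26] ↔ index [101, 150].
101 + (1324.41−921.62)·(150−101)/(1376.26−921.62) = 101 + 402.79·49/454.64 ≈ 144.41, so AQI = 144.
Tehran: 184.37 lies in 0.00–342.32, so I_lo=0, I_hi=50, C_lo=0.00, C_hi=342.32.
(50−0)/(342.32−0.00) × (184.37−0.00) + 0 = 50/342.32 × 184.37 + 0 ≈ 26.93 → 27.
Delhi: 1357.90 lies in 921.62–1376.26, so I_lo=101, I_hi=150, C_lo=921.62, C_hi=1376.26.
(150−101)/(1376.26−921.62) × (1357.90−921.62) + 101 = 49/454.64 × 436.28 + 101 ≈ 148.02 → 148.
AQIs: Bangkok=46, Jakarta=52, Milan=144, Tehran=27, Delhi=148. Sum = 46 + 52 + 144 + 27 + 148 = 417.

417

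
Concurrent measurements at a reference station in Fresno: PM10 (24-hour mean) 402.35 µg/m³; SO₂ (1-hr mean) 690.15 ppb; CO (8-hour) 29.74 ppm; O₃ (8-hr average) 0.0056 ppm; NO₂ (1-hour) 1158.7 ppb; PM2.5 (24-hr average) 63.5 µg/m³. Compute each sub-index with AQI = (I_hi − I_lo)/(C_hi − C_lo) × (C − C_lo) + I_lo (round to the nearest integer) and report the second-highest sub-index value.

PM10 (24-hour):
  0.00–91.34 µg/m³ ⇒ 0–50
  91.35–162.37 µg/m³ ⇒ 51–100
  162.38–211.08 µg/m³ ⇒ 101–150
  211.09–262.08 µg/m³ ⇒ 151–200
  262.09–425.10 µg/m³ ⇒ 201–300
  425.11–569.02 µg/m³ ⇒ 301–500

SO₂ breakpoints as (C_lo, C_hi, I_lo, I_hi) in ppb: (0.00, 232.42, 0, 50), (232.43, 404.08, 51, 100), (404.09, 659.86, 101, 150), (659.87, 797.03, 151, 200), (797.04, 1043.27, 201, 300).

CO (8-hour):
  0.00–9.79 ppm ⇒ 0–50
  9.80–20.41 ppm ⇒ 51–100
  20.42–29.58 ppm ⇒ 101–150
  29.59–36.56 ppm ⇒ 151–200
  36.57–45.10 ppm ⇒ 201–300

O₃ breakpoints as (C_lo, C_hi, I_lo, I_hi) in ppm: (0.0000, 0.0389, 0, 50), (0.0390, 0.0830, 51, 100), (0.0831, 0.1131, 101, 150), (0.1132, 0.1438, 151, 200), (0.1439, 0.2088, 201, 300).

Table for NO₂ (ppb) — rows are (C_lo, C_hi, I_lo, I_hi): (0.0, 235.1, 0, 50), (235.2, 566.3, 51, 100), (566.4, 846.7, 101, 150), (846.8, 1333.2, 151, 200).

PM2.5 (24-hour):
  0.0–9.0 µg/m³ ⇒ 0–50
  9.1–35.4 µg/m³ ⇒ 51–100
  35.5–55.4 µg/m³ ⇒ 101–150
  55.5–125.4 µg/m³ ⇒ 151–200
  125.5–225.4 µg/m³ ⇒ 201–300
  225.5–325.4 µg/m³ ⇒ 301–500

182

PM10: 402.35 lies in 262.09–425.10, so I_lo=201, I_hi=300, C_lo=262.09, C_hi=425.10.
(300−201)/(425.10−262.09) × (402.35−262.09) + 201 = 99/163.01 × 140.26 + 201 ≈ 286.18 → 286.
SO₂ 690.15: bracket 659.87–797.03 → index 151–200; slope 49/137.16, offset 30.28.
AQI = 151 + 49/137.16·30.28 ≈ 161.82 ⇒ 162.
CO: row 29.59–36.56 (AQI 151–200). (200−151)·(29.74−29.59)/(36.56−29.59) + 151 = 49·0.15/6.97 + 151 ≈ 152.05 → 152.
O₃: 0.0056 lies in 0.0000–0.0389, so I_lo=0, I_hi=50, C_lo=0.0000, C_hi=0.0389.
(50−0)/(0.0389−0.0000) × (0.0056−0.0000) + 0 = 50/0.0389 × 0.0056 + 0 ≈ 7.20 → 7.
NO₂: row 846.8–1333.2 (AQI 151–200). (200−151)·(1158.7−846.8)/(1333.2−846.8) + 151 = 49·311.9/486.4 + 151 ≈ 182.42 → 182.
PM2.5 63.5: bracket 55.5–125.4 → index 151–200; slope 49/69.9, offset 8.0.
AQI = 151 + 49/69.9·8.0 ≈ 156.61 ⇒ 157.
Sub-indices: PM10→286, SO₂→162, CO→152, O₃→7, NO₂→182, PM2.5→157. Ranked high→low: 286, 182, 162, 157, 152, 7. Second-highest sub-index = 182.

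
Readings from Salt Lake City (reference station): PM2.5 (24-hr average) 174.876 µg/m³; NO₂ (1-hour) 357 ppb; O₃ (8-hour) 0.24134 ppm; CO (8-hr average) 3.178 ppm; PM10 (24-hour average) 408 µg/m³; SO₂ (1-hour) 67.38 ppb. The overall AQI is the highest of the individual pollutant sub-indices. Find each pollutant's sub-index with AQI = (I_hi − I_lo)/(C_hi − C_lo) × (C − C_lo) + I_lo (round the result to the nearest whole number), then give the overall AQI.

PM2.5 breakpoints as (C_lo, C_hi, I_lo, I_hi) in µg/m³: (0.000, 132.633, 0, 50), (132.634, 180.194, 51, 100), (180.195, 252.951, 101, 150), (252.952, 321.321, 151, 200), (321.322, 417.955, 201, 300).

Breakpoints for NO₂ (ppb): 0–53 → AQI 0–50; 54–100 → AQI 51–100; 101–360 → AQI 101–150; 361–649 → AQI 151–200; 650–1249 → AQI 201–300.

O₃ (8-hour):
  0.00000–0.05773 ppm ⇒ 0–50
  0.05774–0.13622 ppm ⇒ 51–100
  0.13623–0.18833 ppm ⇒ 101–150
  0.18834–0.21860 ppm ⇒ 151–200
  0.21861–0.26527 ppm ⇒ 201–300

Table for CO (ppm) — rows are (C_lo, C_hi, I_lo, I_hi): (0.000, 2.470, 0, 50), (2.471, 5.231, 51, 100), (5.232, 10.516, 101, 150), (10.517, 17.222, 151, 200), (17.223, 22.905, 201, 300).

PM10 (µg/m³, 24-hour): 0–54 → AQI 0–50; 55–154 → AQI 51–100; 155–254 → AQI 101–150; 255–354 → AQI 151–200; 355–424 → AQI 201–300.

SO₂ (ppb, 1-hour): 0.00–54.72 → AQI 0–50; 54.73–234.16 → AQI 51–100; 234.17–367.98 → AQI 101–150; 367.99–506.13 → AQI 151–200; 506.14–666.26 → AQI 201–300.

PM2.5: 174.876 lies in 132.634–180.194, so I_lo=51, I_hi=100, C_lo=132.634, C_hi=180.194.
(100−51)/(180.194−132.634) × (174.876−132.634) + 51 = 49/47.560 × 42.242 + 51 ≈ 94.52 → 95.
NO₂: row 101–360 (AQI 101–150). (150−101)·(357−101)/(360−101) + 101 = 49·256/259 + 101 ≈ 149.43 → 149.
O₃ 0.24134: bracket 0.21861–0.26527 → index 201–300; slope 99/0.04666, offset 0.02273.
AQI = 201 + 99/0.04666·0.02273 ≈ 249.23 ⇒ 249.
CO: row 2.471–5.231 (AQI 51–100). (100−51)·(3.178−2.471)/(5.231−2.471) + 51 = 49·0.707/2.760 + 51 ≈ 63.55 → 64.
PM10 408: bracket 355–424 → index 201–300; slope 99/69, offset 53.
AQI = 201 + 99/69·53 ≈ 277.04 ⇒ 277.
SO₂: 67.38 ∈ [54.73, 234.16] ↔ index [51, 100].
51 + (67.38−54.73)·(100−51)/(234.16−54.73) = 51 + 12.65·49/179.43 ≈ 54.45, so AQI = 54.
Sub-indices: PM2.5→95, NO₂→149, O₃→249, CO→64, PM10→277, SO₂→54. Overall AQI = max = 277; dominant pollutant is PM10.

277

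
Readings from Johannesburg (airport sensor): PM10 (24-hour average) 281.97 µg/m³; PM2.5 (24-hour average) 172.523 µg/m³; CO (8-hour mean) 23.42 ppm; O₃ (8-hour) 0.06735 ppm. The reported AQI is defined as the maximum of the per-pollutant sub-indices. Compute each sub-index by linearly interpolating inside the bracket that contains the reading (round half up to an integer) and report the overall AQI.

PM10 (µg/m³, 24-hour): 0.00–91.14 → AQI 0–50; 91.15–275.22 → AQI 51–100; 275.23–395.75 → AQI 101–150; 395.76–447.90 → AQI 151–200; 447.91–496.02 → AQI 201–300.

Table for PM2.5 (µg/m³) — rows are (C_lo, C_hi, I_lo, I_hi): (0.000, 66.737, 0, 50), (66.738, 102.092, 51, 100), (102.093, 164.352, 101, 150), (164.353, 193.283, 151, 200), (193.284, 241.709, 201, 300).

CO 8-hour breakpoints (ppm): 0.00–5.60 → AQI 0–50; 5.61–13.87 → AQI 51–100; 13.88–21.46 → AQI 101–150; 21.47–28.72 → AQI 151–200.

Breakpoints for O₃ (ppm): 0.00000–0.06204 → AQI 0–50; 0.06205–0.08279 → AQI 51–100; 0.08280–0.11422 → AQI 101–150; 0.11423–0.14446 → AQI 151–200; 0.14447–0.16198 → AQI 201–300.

PM10 281.97: bracket 275.23–395.75 → index 101–150; slope 49/120.52, offset 6.74.
AQI = 101 + 49/120.52·6.74 ≈ 103.74 ⇒ 104.
PM2.5: row 164.353–193.283 (AQI 151–200). (200−151)·(172.523−164.353)/(193.283−164.353) + 151 = 49·8.170/28.930 + 151 ≈ 164.84 → 165.
CO: 23.42 ∈ [21.47, 28.72] ↔ index [151, 200].
151 + (23.42−21.47)·(200−151)/(28.72−21.47) = 151 + 1.95·49/7.25 ≈ 164.18, so AQI = 164.
O₃: 0.06735 lies in 0.06205–0.08279, so I_lo=51, I_hi=100, C_lo=0.06205, C_hi=0.08279.
(100−51)/(0.08279−0.06205) × (0.06735−0.06205) + 51 = 49/0.02074 × 0.00530 + 51 ≈ 63.52 → 64.
Sub-indices: PM10→104, PM2.5→165, CO→164, O₃→64. Overall AQI = max = 165; dominant pollutant is PM2.5.
AQI 165: Unhealthy.

165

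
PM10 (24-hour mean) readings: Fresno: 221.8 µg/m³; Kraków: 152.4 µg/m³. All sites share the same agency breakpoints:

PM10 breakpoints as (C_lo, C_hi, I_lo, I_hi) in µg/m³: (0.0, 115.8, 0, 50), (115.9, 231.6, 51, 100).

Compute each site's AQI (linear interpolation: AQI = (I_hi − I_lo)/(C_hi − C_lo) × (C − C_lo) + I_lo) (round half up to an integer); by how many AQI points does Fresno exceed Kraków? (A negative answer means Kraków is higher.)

30

Fresno: 221.8 ∈ [115.9, 231.6] ↔ index [51, 100].
51 + (221.8−115.9)·(100−51)/(231.6−115.9) = 51 + 105.9·49/115.7 ≈ 95.85, so AQI = 96.
Kraków 152.4: bracket 115.9–231.6 → index 51–100; slope 49/115.7, offset 36.5.
AQI = 51 + 49/115.7·36.5 ≈ 66.46 ⇒ 66.
AQIs: Fresno=96, Kraków=66. Fresno (96) − Kraków (66) = 30.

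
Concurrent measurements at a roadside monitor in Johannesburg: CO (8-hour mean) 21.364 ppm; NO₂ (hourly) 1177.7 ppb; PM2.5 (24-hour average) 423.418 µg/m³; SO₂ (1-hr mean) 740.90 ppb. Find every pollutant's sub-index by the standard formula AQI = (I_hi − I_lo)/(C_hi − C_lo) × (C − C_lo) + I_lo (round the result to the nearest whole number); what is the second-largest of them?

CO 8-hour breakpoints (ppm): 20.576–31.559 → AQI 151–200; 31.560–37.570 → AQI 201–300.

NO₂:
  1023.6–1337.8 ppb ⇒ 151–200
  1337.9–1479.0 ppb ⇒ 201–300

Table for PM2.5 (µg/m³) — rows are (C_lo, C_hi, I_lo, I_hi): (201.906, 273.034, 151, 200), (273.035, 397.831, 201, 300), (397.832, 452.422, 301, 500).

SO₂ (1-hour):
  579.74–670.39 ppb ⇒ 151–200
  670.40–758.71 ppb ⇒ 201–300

280

CO: row 20.576–31.559 (AQI 151–200). (200−151)·(21.364−20.576)/(31.559−20.576) + 151 = 49·0.788/10.983 + 151 ≈ 154.52 → 155.
NO₂: 1177.7 lies in 1023.6–1337.8, so I_lo=151, I_hi=200, C_lo=1023.6, C_hi=1337.8.
(200−151)/(1337.8−1023.6) × (1177.7−1023.6) + 151 = 49/314.2 × 154.1 + 151 ≈ 175.03 → 175.
PM2.5: 423.418 ∈ [397.832, 452.422] ↔ index [301, 500].
301 + (423.418−397.832)·(500−301)/(452.422−397.832) = 301 + 25.586·199/54.590 ≈ 394.27, so AQI = 394.
SO₂ 740.90: bracket 670.40–758.71 → index 201–300; slope 99/88.31, offset 70.50.
AQI = 201 + 99/88.31·70.50 ≈ 280.03 ⇒ 280.
Sub-indices: CO→155, NO₂→175, PM2.5→394, SO₂→280. Ranked high→low: 394, 280, 175, 155. Second-highest sub-index = 280.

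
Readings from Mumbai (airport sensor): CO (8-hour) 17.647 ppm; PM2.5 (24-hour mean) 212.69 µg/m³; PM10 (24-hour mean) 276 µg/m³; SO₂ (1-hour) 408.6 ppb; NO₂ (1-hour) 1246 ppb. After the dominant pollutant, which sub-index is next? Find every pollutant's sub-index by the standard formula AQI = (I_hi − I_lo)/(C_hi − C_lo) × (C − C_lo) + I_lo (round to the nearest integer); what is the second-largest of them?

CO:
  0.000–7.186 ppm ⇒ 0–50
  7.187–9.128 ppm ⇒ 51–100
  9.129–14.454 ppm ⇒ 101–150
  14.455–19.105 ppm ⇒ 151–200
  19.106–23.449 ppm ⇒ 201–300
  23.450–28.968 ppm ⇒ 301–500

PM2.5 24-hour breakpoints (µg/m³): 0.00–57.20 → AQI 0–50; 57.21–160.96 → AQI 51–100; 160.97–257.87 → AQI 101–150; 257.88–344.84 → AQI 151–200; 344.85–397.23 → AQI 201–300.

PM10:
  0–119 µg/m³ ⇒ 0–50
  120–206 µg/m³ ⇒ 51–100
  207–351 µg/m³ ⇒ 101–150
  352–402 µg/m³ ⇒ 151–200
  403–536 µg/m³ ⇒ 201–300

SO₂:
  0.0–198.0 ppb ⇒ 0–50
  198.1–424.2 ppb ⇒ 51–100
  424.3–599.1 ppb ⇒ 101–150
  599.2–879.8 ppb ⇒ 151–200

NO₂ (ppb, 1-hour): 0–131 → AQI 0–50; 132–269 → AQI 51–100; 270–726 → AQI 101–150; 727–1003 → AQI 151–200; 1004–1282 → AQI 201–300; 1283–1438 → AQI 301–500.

CO: row 14.455–19.105 (AQI 151–200). (200−151)·(17.647−14.455)/(19.105−14.455) + 151 = 49·3.192/4.650 + 151 ≈ 184.64 → 185.
PM2.5 212.69: bracket 160.97–257.87 → index 101–150; slope 49/96.90, offset 51.72.
AQI = 101 + 49/96.90·51.72 ≈ 127.15 ⇒ 127.
PM10: 276 lies in 207–351, so I_lo=101, I_hi=150, C_lo=207, C_hi=351.
(150−101)/(351−207) × (276−207) + 101 = 49/144 × 69 + 101 ≈ 124.48 → 124.
SO₂: row 198.1–424.2 (AQI 51–100). (100−51)·(408.6−198.1)/(424.2−198.1) + 51 = 49·210.5/226.1 + 51 ≈ 96.62 → 97.
NO₂ 1246: bracket 1004–1282 → index 201–300; slope 99/278, offset 242.
AQI = 201 + 99/278·242 ≈ 287.18 ⇒ 287.
Sub-indices: CO→185, PM2.5→127, PM10→124, SO₂→97, NO₂→287. Ranked high→low: 287, 185, 127, 124, 97. Second-highest sub-index = 185.

185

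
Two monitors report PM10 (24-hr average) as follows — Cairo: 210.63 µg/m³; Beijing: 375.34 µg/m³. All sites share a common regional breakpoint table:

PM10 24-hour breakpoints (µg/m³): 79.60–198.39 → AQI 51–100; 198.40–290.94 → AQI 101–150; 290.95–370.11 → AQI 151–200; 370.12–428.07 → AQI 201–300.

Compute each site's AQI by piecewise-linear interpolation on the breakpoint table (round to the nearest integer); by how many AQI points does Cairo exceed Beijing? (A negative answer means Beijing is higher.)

-103

Cairo 210.63: bracket 198.40–290.94 → index 101–150; slope 49/92.54, offset 12.23.
AQI = 101 + 49/92.54·12.23 ≈ 107.48 ⇒ 107.
Beijing: 375.34 ∈ [370.12, 428.07] ↔ index [201, 300].
201 + (375.34−370.12)·(300−201)/(428.07−370.12) = 201 + 5.22·99/57.95 ≈ 209.92, so AQI = 210.
AQIs: Cairo=107, Beijing=210. Cairo (107) − Beijing (210) = -103.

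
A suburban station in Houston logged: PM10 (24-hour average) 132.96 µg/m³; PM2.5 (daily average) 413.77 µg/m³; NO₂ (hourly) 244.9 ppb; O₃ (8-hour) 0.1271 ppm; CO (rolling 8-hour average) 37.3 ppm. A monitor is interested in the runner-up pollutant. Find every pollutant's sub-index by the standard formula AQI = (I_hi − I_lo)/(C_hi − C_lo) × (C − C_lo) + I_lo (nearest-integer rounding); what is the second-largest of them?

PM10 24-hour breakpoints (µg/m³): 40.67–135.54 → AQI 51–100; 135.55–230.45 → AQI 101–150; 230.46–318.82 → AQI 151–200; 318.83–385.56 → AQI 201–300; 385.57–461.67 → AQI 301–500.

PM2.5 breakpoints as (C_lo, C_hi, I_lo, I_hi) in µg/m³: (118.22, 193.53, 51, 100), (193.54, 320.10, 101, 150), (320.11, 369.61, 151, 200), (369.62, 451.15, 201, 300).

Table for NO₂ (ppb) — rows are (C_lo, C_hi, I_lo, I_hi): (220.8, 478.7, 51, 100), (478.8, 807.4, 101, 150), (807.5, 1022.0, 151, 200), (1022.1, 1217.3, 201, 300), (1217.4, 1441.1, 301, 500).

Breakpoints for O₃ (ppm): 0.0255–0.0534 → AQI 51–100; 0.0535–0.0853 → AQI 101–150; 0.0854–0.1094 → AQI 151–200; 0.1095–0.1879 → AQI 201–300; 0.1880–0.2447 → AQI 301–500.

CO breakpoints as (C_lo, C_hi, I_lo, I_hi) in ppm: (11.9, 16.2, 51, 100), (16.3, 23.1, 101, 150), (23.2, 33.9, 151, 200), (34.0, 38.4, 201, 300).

PM10: row 40.67–135.54 (AQI 51–100). (100−51)·(132.96−40.67)/(135.54−40.67) + 51 = 49·92.29/94.87 + 51 ≈ 98.67 → 99.
PM2.5: row 369.62–451.15 (AQI 201–300). (300−201)·(413.77−369.62)/(451.15−369.62) + 201 = 99·44.15/81.53 + 201 ≈ 254.61 → 255.
NO₂: 244.9 ∈ [220.8, 478.7] ↔ index [51, 100].
51 + (244.9−220.8)·(100−51)/(478.7−220.8) = 51 + 24.1·49/257.9 ≈ 55.58, so AQI = 56.
O₃: 0.1271 ∈ [0.1095, 0.1879] ↔ index [201, 300].
201 + (0.1271−0.1095)·(300−201)/(0.1879−0.1095) = 201 + 0.0176·99/0.0784 ≈ 223.22, so AQI = 223.
CO: 37.3 ∈ [34.0, 38.4] ↔ index [201, 300].
201 + (37.3−34.0)·(300−201)/(38.4−34.0) = 201 + 3.3·99/4.4 ≈ 275.25, so AQI = 275.
Sub-indices: PM10→99, PM2.5→255, NO₂→56, O₃→223, CO→275. Ranked high→low: 275, 255, 223, 99, 56. Second-highest sub-index = 255.

255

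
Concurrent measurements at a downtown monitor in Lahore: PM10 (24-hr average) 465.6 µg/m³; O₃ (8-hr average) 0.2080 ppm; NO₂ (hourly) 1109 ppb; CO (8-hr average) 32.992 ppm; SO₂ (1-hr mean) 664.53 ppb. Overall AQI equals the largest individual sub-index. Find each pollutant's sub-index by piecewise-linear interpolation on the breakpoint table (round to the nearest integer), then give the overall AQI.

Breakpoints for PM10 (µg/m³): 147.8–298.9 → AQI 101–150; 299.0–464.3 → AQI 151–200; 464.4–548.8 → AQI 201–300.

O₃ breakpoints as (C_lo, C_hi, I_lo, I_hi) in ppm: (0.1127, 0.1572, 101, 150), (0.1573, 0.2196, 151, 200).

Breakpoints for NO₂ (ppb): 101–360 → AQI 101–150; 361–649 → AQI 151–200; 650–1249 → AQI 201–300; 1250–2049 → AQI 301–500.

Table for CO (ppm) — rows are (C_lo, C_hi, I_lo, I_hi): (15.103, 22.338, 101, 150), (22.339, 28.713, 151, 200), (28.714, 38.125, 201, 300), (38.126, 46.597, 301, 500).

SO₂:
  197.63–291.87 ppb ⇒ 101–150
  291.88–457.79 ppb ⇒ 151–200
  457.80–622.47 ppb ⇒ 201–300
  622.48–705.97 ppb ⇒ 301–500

401

PM10: 465.6 lies in 464.4–548.8, so I_lo=201, I_hi=300, C_lo=464.4, C_hi=548.8.
(300−201)/(548.8−464.4) × (465.6−464.4) + 201 = 99/84.4 × 1.2 + 201 ≈ 202.41 → 202.
O₃: 0.2080 lies in 0.1573–0.2196, so I_lo=151, I_hi=200, C_lo=0.1573, C_hi=0.2196.
(200−151)/(0.2196−0.1573) × (0.2080−0.1573) + 151 = 49/0.0623 × 0.0507 + 151 ≈ 190.88 → 191.
NO₂ 1109: bracket 650–1249 → index 201–300; slope 99/599, offset 459.
AQI = 201 + 99/599·459 ≈ 276.86 ⇒ 277.
CO: 32.992 lies in 28.714–38.125, so I_lo=201, I_hi=300, C_lo=28.714, C_hi=38.125.
(300−201)/(38.125−28.714) × (32.992−28.714) + 201 = 99/9.411 × 4.278 + 201 ≈ 246.00 → 246.
SO₂ 664.53: bracket 622.48–705.97 → index 301–500; slope 199/83.49, offset 42.05.
AQI = 301 + 199/83.49·42.05 ≈ 401.23 ⇒ 401.
Sub-indices: PM10→202, O₃→191, NO₂→277, CO→246, SO₂→401. Overall AQI = max = 401; dominant pollutant is SO₂.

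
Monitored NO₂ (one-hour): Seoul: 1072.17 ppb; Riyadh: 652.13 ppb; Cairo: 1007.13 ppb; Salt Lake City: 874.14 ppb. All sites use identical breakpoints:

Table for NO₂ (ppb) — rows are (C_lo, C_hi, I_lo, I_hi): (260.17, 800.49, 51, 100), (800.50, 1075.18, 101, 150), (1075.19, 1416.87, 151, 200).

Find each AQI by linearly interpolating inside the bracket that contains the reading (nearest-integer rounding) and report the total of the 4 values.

Seoul: 1072.17 lies in 800.50–1075.18, so I_lo=101, I_hi=150, C_lo=800.50, C_hi=1075.18.
(150−101)/(1075.18−800.50) × (1072.17−800.50) + 101 = 49/274.68 × 271.67 + 101 ≈ 149.46 → 149.
Riyadh 652.13: bracket 260.17–800.49 → index 51–100; slope 49/540.32, offset 391.96.
AQI = 51 + 49/540.32·391.96 ≈ 86.55 ⇒ 87.
Cairo: row 800.50–1075.18 (AQI 101–150). (150−101)·(1007.13−800.50)/(1075.18−800.50) + 101 = 49·206.63/274.68 + 101 ≈ 137.86 → 138.
Salt Lake City 874.14: bracket 800.50–1075.18 → index 101–150; slope 49/274.68, offset 73.64.
AQI = 101 + 49/274.68·73.64 ≈ 114.14 ⇒ 114.
AQIs: Seoul=149, Riyadh=87, Cairo=138, Salt Lake City=114. Sum = 149 + 87 + 138 + 114 = 488.

488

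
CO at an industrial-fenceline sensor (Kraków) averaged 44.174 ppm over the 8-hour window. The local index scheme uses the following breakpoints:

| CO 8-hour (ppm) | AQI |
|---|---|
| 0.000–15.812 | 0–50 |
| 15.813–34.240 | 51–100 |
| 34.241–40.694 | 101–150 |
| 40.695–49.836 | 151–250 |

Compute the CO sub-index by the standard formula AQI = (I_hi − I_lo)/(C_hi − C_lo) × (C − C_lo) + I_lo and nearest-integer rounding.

189

CO: 44.174 lies in 40.695–49.836, so I_lo=151, I_hi=250, C_lo=40.695, C_hi=49.836.
(250−151)/(49.836−40.695) × (44.174−40.695) + 151 = 99/9.141 × 3.479 + 151 ≈ 188.68 → 189.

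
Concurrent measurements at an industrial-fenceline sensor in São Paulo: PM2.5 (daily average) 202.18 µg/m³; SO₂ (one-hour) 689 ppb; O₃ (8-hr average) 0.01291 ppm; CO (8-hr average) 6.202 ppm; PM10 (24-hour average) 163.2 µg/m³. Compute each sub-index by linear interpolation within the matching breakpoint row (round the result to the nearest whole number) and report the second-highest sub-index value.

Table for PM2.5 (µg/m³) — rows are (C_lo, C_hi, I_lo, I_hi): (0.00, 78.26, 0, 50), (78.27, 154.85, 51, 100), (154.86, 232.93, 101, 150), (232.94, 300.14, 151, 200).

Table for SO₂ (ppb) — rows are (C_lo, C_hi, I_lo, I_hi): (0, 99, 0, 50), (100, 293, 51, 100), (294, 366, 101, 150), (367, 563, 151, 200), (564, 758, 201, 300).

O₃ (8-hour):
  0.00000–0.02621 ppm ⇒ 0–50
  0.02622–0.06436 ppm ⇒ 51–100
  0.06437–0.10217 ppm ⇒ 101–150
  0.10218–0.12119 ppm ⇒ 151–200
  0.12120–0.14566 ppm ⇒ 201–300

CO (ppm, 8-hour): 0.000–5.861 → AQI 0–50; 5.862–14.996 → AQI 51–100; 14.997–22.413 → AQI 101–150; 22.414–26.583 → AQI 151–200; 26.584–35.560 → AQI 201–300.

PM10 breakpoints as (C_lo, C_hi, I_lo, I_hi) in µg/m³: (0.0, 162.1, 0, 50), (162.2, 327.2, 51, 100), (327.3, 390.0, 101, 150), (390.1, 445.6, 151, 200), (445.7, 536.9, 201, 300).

131

PM2.5: row 154.86–232.93 (AQI 101–150). (150−101)·(202.18−154.86)/(232.93−154.86) + 101 = 49·47.32/78.07 + 101 ≈ 130.70 → 131.
SO₂: 689 ∈ [564, 758] ↔ index [201, 300].
201 + (689−564)·(300−201)/(758−564) = 201 + 125·99/194 ≈ 264.79, so AQI = 265.
O₃: 0.01291 ∈ [0.00000, 0.02621] ↔ index [0, 50].
0 + (0.01291−0.00000)·(50−0)/(0.02621−0.00000) = 0 + 0.01291·50/0.02621 ≈ 24.63, so AQI = 25.
CO: 6.202 lies in 5.862–14.996, so I_lo=51, I_hi=100, C_lo=5.862, C_hi=14.996.
(100−51)/(14.996−5.862) × (6.202−5.862) + 51 = 49/9.134 × 0.340 + 51 ≈ 52.82 → 53.
PM10: row 162.2–327.2 (AQI 51–100). (100−51)·(163.2−162.2)/(327.2−162.2) + 51 = 49·1.0/165.0 + 51 ≈ 51.30 → 51.
Sub-indices: PM2.5→131, SO₂→265, O₃→25, CO→53, PM10→51. Ranked high→low: 265, 131, 53, 51, 25. Second-highest sub-index = 131.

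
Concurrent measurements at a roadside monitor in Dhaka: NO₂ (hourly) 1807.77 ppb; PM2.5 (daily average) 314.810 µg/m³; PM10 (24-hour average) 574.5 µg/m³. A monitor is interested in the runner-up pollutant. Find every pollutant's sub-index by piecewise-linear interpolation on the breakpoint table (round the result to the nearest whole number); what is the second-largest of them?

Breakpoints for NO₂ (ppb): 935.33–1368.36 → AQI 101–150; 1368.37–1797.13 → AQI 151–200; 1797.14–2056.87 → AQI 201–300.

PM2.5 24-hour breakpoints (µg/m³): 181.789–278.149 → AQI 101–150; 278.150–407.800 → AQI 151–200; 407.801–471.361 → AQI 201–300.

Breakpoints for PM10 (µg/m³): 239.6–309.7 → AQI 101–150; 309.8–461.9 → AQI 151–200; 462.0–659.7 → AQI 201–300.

NO₂ 1807.77: bracket 1797.14–2056.87 → index 201–300; slope 99/259.73, offset 10.63.
AQI = 201 + 99/259.73·10.63 ≈ 205.05 ⇒ 205.
PM2.5: 314.810 lies in 278.150–407.800, so I_lo=151, I_hi=200, C_lo=278.150, C_hi=407.800.
(200−151)/(407.800−278.150) × (314.810−278.150) + 151 = 49/129.650 × 36.660 + 151 ≈ 164.86 → 165.
PM10: row 462.0–659.7 (AQI 201–300). (300−201)·(574.5−462.0)/(659.7−462.0) + 201 = 99·112.5/197.7 + 201 ≈ 257.34 → 257.
Sub-indices: NO₂→205, PM2.5→165, PM10→257. Ranked high→low: 257, 205, 165. Second-highest sub-index = 205.

205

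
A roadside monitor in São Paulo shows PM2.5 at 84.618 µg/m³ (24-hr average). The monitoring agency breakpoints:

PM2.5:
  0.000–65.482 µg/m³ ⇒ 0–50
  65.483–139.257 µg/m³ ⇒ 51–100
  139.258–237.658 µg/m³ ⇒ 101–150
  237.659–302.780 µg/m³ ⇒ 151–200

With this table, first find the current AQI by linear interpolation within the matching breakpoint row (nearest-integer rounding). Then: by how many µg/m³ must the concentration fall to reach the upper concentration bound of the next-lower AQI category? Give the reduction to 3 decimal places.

PM2.5: row 65.483–139.257 (AQI 51–100). (100−51)·(84.618−65.483)/(139.257−65.483) + 51 = 49·19.135/73.774 + 51 ≈ 63.71 → 64.
Current AQI 64 is in the Moderate range (51–100). The next-lower category tops out at AQI 50, whose upper concentration bound is 65.482 µg/m³.
Reduction needed = 84.618 − 65.482 = 19.136 µg/m³.

19.136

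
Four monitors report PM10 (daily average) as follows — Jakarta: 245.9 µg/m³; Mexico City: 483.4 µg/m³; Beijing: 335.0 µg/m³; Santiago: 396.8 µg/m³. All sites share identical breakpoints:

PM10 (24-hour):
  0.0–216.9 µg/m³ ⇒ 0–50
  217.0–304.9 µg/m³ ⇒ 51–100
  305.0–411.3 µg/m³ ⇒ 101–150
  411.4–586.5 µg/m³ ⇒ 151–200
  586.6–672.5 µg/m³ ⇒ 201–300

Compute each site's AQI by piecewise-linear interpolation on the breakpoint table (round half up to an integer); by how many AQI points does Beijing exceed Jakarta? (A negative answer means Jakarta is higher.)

Jakarta: 245.9 lies in 217.0–304.9, so I_lo=51, I_hi=100, C_lo=217.0, C_hi=304.9.
(100−51)/(304.9−217.0) × (245.9−217.0) + 51 = 49/87.9 × 28.9 + 51 ≈ 67.11 → 67.
Mexico City: 483.4 ∈ [411.4, 586.5] ↔ index [151, 200].
151 + (483.4−411.4)·(200−151)/(586.5−411.4) = 151 + 72.0·49/175.1 ≈ 171.15, so AQI = 171.
Beijing 335.0: bracket 305.0–411.3 → index 101–150; slope 49/106.3, offset 30.0.
AQI = 101 + 49/106.3·30.0 ≈ 114.83 ⇒ 115.
Santiago: 396.8 ∈ [305.0, 411.3] ↔ index [101, 150].
101 + (396.8−305.0)·(150−101)/(411.3−305.0) = 101 + 91.8·49/106.3 ≈ 143.32, so AQI = 143.
AQIs: Jakarta=67, Mexico City=171, Beijing=115, Santiago=143. Beijing (115) − Jakarta (67) = 48.

48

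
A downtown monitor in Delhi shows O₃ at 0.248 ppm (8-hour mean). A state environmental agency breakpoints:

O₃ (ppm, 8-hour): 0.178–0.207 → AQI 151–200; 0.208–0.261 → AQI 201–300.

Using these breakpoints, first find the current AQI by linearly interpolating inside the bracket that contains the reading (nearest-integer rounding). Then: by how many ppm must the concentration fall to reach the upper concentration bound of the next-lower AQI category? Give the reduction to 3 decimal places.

O₃: 0.248 lies in 0.208–0.261, so I_lo=201, I_hi=300, C_lo=0.208, C_hi=0.261.
(300−201)/(0.261−0.208) × (0.248−0.208) + 201 = 99/0.053 × 0.040 + 201 ≈ 275.72 → 276.
Current AQI 276 is in the Very Unhealthy range (201–300). The next-lower category tops out at AQI 200, whose upper concentration bound is 0.207 ppm.
Reduction needed = 0.248 − 0.207 = 0.041 ppm.

0.041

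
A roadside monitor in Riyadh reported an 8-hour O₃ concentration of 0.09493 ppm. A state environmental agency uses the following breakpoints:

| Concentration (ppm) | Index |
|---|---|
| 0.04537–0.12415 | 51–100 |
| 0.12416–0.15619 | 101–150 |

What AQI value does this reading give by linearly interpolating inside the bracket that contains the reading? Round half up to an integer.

O₃: row 0.04537–0.12415 (AQI 51–100). (100−51)·(0.09493−0.04537)/(0.12415−0.04537) + 51 = 49·0.04956/0.07878 + 51 ≈ 81.83 → 82.
AQI 82 falls in the Moderate category.

82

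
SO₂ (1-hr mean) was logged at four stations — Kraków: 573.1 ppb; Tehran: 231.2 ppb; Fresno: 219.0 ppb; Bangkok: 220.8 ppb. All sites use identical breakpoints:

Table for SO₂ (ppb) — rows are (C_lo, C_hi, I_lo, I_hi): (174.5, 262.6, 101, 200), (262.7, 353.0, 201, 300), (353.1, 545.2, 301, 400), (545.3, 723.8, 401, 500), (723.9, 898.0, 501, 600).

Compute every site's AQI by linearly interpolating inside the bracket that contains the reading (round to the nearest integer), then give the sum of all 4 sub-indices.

Kraków: 573.1 ∈ [545.3, 723.8] ↔ index [401, 500].
401 + (573.1−545.3)·(500−401)/(723.8−545.3) = 401 + 27.8·99/178.5 ≈ 416.42, so AQI = 416.
Tehran: 231.2 lies in 174.5–262.6, so I_lo=101, I_hi=200, C_lo=174.5, C_hi=262.6.
(200−101)/(262.6−174.5) × (231.2−174.5) + 101 = 99/88.1 × 56.7 + 101 ≈ 164.72 → 165.
Fresno: 219.0 lies in 174.5–262.6, so I_lo=101, I_hi=200, C_lo=174.5, C_hi=262.6.
(200−101)/(262.6−174.5) × (219.0−174.5) + 101 = 99/88.1 × 44.5 + 101 ≈ 151.01 → 151.
Bangkok: 220.8 lies in 174.5–262.6, so I_lo=101, I_hi=200, C_lo=174.5, C_hi=262.6.
(200−101)/(262.6−174.5) × (220.8−174.5) + 101 = 99/88.1 × 46.3 + 101 ≈ 153.03 → 153.
AQIs: Kraków=416, Tehran=165, Fresno=151, Bangkok=153. Sum = 416 + 165 + 151 + 153 = 885.

885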